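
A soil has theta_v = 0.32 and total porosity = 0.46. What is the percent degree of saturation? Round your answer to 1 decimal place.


Step 1: S = 100 * theta_v / n
Step 2: S = 100 * 0.32 / 0.46
Step 3: S = 69.6%

69.6


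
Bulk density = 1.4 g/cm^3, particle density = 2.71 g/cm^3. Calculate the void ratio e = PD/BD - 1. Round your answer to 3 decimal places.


Step 1: e = PD / BD - 1
Step 2: e = 2.71 / 1.4 - 1
Step 3: e = 1.93571 - 1
Step 4: e = 0.936

0.936


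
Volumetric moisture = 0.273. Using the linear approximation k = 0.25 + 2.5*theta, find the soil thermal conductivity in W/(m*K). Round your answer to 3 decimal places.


Step 1: k = 0.25 + 2.5 * theta
Step 2: k = 0.25 + 2.5 * 0.273
Step 3: k = 0.25 + 0.683
Step 4: k = 0.933 W/(m*K)

0.933


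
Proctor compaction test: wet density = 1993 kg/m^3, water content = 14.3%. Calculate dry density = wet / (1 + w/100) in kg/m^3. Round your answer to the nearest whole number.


Step 1: Dry density = wet density / (1 + w/100)
Step 2: Dry density = 1993 / (1 + 14.3/100)
Step 3: Dry density = 1993 / 1.143
Step 4: Dry density = 1744 kg/m^3

1744


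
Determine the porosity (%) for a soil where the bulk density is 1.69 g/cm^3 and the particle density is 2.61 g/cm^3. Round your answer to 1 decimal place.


Step 1: Formula: n = 100 * (1 - BD / PD)
Step 2: n = 100 * (1 - 1.69 / 2.61)
Step 3: n = 100 * (1 - 0.64751)
Step 4: n = 35.2%

35.2


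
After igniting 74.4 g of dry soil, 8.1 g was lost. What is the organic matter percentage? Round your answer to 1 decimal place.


Step 1: OM% = 100 * LOI / sample mass
Step 2: OM = 100 * 8.1 / 74.4
Step 3: OM = 10.9%

10.9


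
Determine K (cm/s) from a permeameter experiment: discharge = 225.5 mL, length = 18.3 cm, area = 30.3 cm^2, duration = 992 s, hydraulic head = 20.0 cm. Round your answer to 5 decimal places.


Step 1: K = Q * L / (A * t * h)
Step 2: Numerator = 225.5 * 18.3 = 4126.65
Step 3: Denominator = 30.3 * 992 * 20.0 = 601152.0
Step 4: K = 4126.65 / 601152.0 = 0.00686 cm/s

0.00686


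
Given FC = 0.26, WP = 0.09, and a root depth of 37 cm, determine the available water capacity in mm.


Step 1: Available water = (FC - WP) * depth * 10
Step 2: AW = (0.26 - 0.09) * 37 * 10
Step 3: AW = 0.17 * 37 * 10
Step 4: AW = 62.9 mm

62.9


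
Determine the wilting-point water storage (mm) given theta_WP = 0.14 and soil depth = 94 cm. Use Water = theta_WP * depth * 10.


Step 1: Water (mm) = theta_WP * depth * 10
Step 2: Water = 0.14 * 94 * 10
Step 3: Water = 131.6 mm

131.6


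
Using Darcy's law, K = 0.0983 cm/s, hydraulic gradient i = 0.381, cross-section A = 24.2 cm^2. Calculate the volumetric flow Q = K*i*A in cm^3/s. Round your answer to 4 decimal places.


Step 1: Apply Darcy's law: Q = K * i * A
Step 2: Q = 0.0983 * 0.381 * 24.2
Step 3: Q = 0.9063 cm^3/s

0.9063


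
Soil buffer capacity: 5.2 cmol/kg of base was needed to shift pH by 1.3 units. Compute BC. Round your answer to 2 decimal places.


Step 1: BC = change in base / change in pH
Step 2: BC = 5.2 / 1.3
Step 3: BC = 4.0 cmol/(kg*pH unit)

4.0


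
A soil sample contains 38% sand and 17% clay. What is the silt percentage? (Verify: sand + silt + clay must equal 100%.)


Step 1: sand + silt + clay = 100%
Step 2: silt = 100 - sand - clay
Step 3: silt = 100 - 38 - 17
Step 4: silt = 45%

45


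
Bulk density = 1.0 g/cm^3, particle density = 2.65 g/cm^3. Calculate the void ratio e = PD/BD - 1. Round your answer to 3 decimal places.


Step 1: e = PD / BD - 1
Step 2: e = 2.65 / 1.0 - 1
Step 3: e = 2.65 - 1
Step 4: e = 1.65

1.65


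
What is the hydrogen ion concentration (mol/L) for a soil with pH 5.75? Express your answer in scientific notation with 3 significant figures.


Step 1: [H+] = 10^(-pH)
Step 2: [H+] = 10^(-5.75)
Step 3: [H+] = 1.78e-06 mol/L

1.78e-06


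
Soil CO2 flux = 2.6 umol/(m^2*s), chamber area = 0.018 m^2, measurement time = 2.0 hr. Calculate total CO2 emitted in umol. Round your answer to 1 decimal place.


Step 1: Convert time to seconds: 2.0 hr * 3600 = 7200.0 s
Step 2: Total = flux * area * time_s
Step 3: Total = 2.6 * 0.018 * 7200.0
Step 4: Total = 337.0 umol

337.0


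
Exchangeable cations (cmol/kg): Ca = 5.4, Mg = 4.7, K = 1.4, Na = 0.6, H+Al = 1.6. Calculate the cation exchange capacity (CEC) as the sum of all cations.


Step 1: CEC = Ca + Mg + K + Na + (H+Al)
Step 2: CEC = 5.4 + 4.7 + 1.4 + 0.6 + 1.6
Step 3: CEC = 13.7 cmol/kg

13.7


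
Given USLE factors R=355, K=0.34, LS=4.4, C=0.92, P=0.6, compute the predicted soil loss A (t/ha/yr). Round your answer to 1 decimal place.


Step 1: A = R * K * LS * C * P
Step 2: R * K = 355 * 0.34 = 120.7
Step 3: (R*K) * LS = 120.7 * 4.4 = 531.08
Step 4: * C * P = 531.08 * 0.92 * 0.6 = 293.2
Step 5: A = 293.2 t/(ha*yr)

293.2


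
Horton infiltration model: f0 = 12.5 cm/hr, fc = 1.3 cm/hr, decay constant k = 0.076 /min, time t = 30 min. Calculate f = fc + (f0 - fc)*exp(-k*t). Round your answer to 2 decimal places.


Step 1: f = fc + (f0 - fc) * exp(-k * t)
Step 2: exp(-0.076 * 30) = 0.102284
Step 3: f = 1.3 + (12.5 - 1.3) * 0.102284
Step 4: f = 1.3 + 11.2 * 0.102284
Step 5: f = 2.45 cm/hr

2.45


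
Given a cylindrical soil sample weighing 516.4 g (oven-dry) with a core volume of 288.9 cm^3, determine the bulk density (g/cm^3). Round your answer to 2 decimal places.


Step 1: Identify the formula: BD = dry mass / volume
Step 2: Substitute values: BD = 516.4 / 288.9
Step 3: BD = 1.79 g/cm^3

1.79


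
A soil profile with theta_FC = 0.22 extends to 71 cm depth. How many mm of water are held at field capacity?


Step 1: Water (mm) = theta_FC * depth (cm) * 10
Step 2: Water = 0.22 * 71 * 10
Step 3: Water = 156.2 mm

156.2


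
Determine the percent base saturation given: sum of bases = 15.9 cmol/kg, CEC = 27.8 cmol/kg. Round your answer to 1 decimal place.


Step 1: BS = 100 * (sum of bases) / CEC
Step 2: BS = 100 * 15.9 / 27.8
Step 3: BS = 57.2%

57.2


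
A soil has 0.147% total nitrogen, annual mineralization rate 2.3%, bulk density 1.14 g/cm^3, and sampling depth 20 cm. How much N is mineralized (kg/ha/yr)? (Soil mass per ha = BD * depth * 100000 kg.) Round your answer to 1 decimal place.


Step 1: Soil mass per ha = BD * depth * 100000 = 1.14 * 20 * 100000 = 2280000 kg
Step 2: Total N pool = soil mass * N%/100 = 2280000 * 0.147/100 = 3351.6 kg/ha
Step 3: N mineralized = N pool * rate%/100 = 3351.6 * 2.3/100 = 77.1 kg/ha/yr

77.1


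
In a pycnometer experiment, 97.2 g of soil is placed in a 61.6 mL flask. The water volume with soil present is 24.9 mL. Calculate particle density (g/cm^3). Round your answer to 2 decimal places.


Step 1: Volume of solids = flask volume - water volume with soil
Step 2: V_solids = 61.6 - 24.9 = 36.7 mL
Step 3: Particle density = mass / V_solids = 97.2 / 36.7 = 2.65 g/cm^3

2.65


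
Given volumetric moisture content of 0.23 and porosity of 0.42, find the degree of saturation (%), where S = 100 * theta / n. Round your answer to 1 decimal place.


Step 1: S = 100 * theta_v / n
Step 2: S = 100 * 0.23 / 0.42
Step 3: S = 54.8%

54.8


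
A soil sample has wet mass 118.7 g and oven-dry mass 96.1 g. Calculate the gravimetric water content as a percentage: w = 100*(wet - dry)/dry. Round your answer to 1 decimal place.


Step 1: Water mass = wet - dry = 118.7 - 96.1 = 22.6 g
Step 2: w = 100 * water mass / dry mass
Step 3: w = 100 * 22.6 / 96.1 = 23.5%

23.5


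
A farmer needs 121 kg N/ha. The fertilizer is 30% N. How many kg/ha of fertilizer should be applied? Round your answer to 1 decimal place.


Step 1: Fertilizer rate = target N / (N content / 100)
Step 2: Rate = 121 / (30 / 100)
Step 3: Rate = 121 / 0.3
Step 4: Rate = 403.3 kg/ha

403.3


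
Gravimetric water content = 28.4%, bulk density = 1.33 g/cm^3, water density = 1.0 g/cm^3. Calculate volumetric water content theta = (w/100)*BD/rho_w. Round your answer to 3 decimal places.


Step 1: theta = (w / 100) * BD / rho_w
Step 2: theta = (28.4 / 100) * 1.33 / 1.0
Step 3: theta = 0.284 * 1.33
Step 4: theta = 0.378

0.378


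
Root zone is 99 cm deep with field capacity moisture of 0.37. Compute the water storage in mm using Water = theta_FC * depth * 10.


Step 1: Water (mm) = theta_FC * depth (cm) * 10
Step 2: Water = 0.37 * 99 * 10
Step 3: Water = 366.3 mm

366.3


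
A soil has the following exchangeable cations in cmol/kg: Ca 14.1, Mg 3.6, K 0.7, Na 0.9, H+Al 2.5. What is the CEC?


Step 1: CEC = Ca + Mg + K + Na + (H+Al)
Step 2: CEC = 14.1 + 3.6 + 0.7 + 0.9 + 2.5
Step 3: CEC = 21.8 cmol/kg

21.8


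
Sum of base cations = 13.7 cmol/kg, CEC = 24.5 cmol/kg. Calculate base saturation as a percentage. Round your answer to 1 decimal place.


Step 1: BS = 100 * (sum of bases) / CEC
Step 2: BS = 100 * 13.7 / 24.5
Step 3: BS = 55.9%

55.9


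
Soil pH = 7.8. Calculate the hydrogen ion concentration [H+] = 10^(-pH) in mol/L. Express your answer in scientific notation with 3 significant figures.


Step 1: [H+] = 10^(-pH)
Step 2: [H+] = 10^(-7.8)
Step 3: [H+] = 1.58e-08 mol/L

1.58e-08


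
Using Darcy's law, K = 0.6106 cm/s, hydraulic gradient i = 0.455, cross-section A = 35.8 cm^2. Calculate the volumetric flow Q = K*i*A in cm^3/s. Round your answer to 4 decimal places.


Step 1: Apply Darcy's law: Q = K * i * A
Step 2: Q = 0.6106 * 0.455 * 35.8
Step 3: Q = 9.9461 cm^3/s

9.9461


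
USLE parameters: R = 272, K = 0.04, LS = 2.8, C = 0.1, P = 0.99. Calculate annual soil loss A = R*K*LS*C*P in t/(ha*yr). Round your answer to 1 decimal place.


Step 1: A = R * K * LS * C * P
Step 2: R * K = 272 * 0.04 = 10.88
Step 3: (R*K) * LS = 10.88 * 2.8 = 30.464
Step 4: * C * P = 30.464 * 0.1 * 0.99 = 3.0
Step 5: A = 3.0 t/(ha*yr)

3.0


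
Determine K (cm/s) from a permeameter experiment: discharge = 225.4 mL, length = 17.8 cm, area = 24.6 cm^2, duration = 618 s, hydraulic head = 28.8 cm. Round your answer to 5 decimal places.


Step 1: K = Q * L / (A * t * h)
Step 2: Numerator = 225.4 * 17.8 = 4012.12
Step 3: Denominator = 24.6 * 618 * 28.8 = 437840.64
Step 4: K = 4012.12 / 437840.64 = 0.00916 cm/s

0.00916


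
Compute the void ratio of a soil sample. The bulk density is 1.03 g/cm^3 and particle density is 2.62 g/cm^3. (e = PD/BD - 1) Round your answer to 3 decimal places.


Step 1: e = PD / BD - 1
Step 2: e = 2.62 / 1.03 - 1
Step 3: e = 2.54369 - 1
Step 4: e = 1.544

1.544


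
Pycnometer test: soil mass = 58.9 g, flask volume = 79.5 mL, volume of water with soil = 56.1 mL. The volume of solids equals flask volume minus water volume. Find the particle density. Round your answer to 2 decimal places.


Step 1: Volume of solids = flask volume - water volume with soil
Step 2: V_solids = 79.5 - 56.1 = 23.4 mL
Step 3: Particle density = mass / V_solids = 58.9 / 23.4 = 2.52 g/cm^3

2.52


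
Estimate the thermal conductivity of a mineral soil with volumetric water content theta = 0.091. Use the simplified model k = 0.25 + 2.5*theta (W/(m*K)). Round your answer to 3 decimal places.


Step 1: k = 0.25 + 2.5 * theta
Step 2: k = 0.25 + 2.5 * 0.091
Step 3: k = 0.25 + 0.228
Step 4: k = 0.478 W/(m*K)

0.478


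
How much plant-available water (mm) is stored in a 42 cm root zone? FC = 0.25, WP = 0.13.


Step 1: Available water = (FC - WP) * depth * 10
Step 2: AW = (0.25 - 0.13) * 42 * 10
Step 3: AW = 0.12 * 42 * 10
Step 4: AW = 50.4 mm

50.4


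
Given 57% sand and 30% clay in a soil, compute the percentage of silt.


Step 1: sand + silt + clay = 100%
Step 2: silt = 100 - sand - clay
Step 3: silt = 100 - 57 - 30
Step 4: silt = 13%

13


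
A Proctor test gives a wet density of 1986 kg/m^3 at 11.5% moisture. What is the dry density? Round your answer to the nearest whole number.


Step 1: Dry density = wet density / (1 + w/100)
Step 2: Dry density = 1986 / (1 + 11.5/100)
Step 3: Dry density = 1986 / 1.115
Step 4: Dry density = 1781 kg/m^3

1781


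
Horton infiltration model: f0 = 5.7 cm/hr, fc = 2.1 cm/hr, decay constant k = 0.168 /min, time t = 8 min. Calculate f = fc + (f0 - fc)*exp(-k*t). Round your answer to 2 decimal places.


Step 1: f = fc + (f0 - fc) * exp(-k * t)
Step 2: exp(-0.168 * 8) = 0.2608
Step 3: f = 2.1 + (5.7 - 2.1) * 0.2608
Step 4: f = 2.1 + 3.6 * 0.2608
Step 5: f = 3.04 cm/hr

3.04


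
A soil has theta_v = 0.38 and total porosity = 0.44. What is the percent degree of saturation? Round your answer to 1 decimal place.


Step 1: S = 100 * theta_v / n
Step 2: S = 100 * 0.38 / 0.44
Step 3: S = 86.4%

86.4


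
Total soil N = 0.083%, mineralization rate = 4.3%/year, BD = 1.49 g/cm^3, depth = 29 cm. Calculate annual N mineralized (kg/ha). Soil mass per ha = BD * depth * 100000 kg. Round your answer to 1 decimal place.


Step 1: Soil mass per ha = BD * depth * 100000 = 1.49 * 29 * 100000 = 4321000 kg
Step 2: Total N pool = soil mass * N%/100 = 4321000 * 0.083/100 = 3586.43 kg/ha
Step 3: N mineralized = N pool * rate%/100 = 3586.43 * 4.3/100 = 154.2 kg/ha/yr

154.2


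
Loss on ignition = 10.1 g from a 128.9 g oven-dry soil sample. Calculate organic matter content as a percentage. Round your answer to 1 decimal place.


Step 1: OM% = 100 * LOI / sample mass
Step 2: OM = 100 * 10.1 / 128.9
Step 3: OM = 7.8%

7.8


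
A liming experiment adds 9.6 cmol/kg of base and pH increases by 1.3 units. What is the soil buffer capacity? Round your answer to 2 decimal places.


Step 1: BC = change in base / change in pH
Step 2: BC = 9.6 / 1.3
Step 3: BC = 7.38 cmol/(kg*pH unit)

7.38


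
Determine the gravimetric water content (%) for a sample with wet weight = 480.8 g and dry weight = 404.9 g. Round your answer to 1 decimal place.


Step 1: Water mass = wet - dry = 480.8 - 404.9 = 75.9 g
Step 2: w = 100 * water mass / dry mass
Step 3: w = 100 * 75.9 / 404.9 = 18.7%

18.7


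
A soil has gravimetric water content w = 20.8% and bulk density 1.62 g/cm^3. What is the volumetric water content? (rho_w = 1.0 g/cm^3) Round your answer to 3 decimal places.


Step 1: theta = (w / 100) * BD / rho_w
Step 2: theta = (20.8 / 100) * 1.62 / 1.0
Step 3: theta = 0.208 * 1.62
Step 4: theta = 0.337

0.337


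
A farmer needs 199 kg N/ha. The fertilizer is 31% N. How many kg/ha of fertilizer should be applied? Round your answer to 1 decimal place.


Step 1: Fertilizer rate = target N / (N content / 100)
Step 2: Rate = 199 / (31 / 100)
Step 3: Rate = 199 / 0.31
Step 4: Rate = 641.9 kg/ha

641.9


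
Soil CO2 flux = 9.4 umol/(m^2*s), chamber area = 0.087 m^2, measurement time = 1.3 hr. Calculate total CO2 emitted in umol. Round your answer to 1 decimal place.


Step 1: Convert time to seconds: 1.3 hr * 3600 = 4680.0 s
Step 2: Total = flux * area * time_s
Step 3: Total = 9.4 * 0.087 * 4680.0
Step 4: Total = 3827.3 umol

3827.3


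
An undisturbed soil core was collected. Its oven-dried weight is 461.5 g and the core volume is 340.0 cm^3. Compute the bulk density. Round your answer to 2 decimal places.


Step 1: Identify the formula: BD = dry mass / volume
Step 2: Substitute values: BD = 461.5 / 340.0
Step 3: BD = 1.36 g/cm^3

1.36


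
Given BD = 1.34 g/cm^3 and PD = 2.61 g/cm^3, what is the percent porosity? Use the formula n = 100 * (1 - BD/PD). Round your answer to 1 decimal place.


Step 1: Formula: n = 100 * (1 - BD / PD)
Step 2: n = 100 * (1 - 1.34 / 2.61)
Step 3: n = 100 * (1 - 0.51341)
Step 4: n = 48.7%

48.7


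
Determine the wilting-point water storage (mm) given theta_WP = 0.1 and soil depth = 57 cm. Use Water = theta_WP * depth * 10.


Step 1: Water (mm) = theta_WP * depth * 10
Step 2: Water = 0.1 * 57 * 10
Step 3: Water = 57.0 mm

57.0


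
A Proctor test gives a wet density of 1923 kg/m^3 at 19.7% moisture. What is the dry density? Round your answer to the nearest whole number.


Step 1: Dry density = wet density / (1 + w/100)
Step 2: Dry density = 1923 / (1 + 19.7/100)
Step 3: Dry density = 1923 / 1.197
Step 4: Dry density = 1607 kg/m^3

1607


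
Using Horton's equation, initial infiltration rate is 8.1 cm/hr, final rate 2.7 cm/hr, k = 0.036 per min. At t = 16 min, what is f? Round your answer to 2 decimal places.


Step 1: f = fc + (f0 - fc) * exp(-k * t)
Step 2: exp(-0.036 * 16) = 0.562142
Step 3: f = 2.7 + (8.1 - 2.7) * 0.562142
Step 4: f = 2.7 + 5.4 * 0.562142
Step 5: f = 5.74 cm/hr

5.74


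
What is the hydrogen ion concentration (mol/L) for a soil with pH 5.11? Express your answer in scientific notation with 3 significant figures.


Step 1: [H+] = 10^(-pH)
Step 2: [H+] = 10^(-5.11)
Step 3: [H+] = 7.76e-06 mol/L

7.76e-06


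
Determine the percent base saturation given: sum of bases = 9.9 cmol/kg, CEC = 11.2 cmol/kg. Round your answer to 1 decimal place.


Step 1: BS = 100 * (sum of bases) / CEC
Step 2: BS = 100 * 9.9 / 11.2
Step 3: BS = 88.4%

88.4


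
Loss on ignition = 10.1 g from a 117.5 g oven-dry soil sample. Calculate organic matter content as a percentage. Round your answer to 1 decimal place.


Step 1: OM% = 100 * LOI / sample mass
Step 2: OM = 100 * 10.1 / 117.5
Step 3: OM = 8.6%

8.6


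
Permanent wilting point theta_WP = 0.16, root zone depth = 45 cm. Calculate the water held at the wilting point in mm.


Step 1: Water (mm) = theta_WP * depth * 10
Step 2: Water = 0.16 * 45 * 10
Step 3: Water = 72.0 mm

72.0


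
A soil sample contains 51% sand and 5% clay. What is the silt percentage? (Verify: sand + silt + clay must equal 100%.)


Step 1: sand + silt + clay = 100%
Step 2: silt = 100 - sand - clay
Step 3: silt = 100 - 51 - 5
Step 4: silt = 44%

44


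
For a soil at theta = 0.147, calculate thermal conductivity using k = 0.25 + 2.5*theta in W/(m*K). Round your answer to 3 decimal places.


Step 1: k = 0.25 + 2.5 * theta
Step 2: k = 0.25 + 2.5 * 0.147
Step 3: k = 0.25 + 0.368
Step 4: k = 0.618 W/(m*K)

0.618


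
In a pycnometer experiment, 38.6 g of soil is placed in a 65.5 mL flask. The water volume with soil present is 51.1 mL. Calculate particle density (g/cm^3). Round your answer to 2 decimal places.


Step 1: Volume of solids = flask volume - water volume with soil
Step 2: V_solids = 65.5 - 51.1 = 14.4 mL
Step 3: Particle density = mass / V_solids = 38.6 / 14.4 = 2.68 g/cm^3

2.68


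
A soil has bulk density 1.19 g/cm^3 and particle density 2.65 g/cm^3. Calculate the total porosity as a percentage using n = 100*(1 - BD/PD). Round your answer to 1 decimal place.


Step 1: Formula: n = 100 * (1 - BD / PD)
Step 2: n = 100 * (1 - 1.19 / 2.65)
Step 3: n = 100 * (1 - 0.44906)
Step 4: n = 55.1%

55.1


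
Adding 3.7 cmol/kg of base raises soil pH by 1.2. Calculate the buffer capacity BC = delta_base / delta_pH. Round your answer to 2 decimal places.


Step 1: BC = change in base / change in pH
Step 2: BC = 3.7 / 1.2
Step 3: BC = 3.08 cmol/(kg*pH unit)

3.08


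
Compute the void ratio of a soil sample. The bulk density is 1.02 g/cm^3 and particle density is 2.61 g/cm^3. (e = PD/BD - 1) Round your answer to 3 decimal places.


Step 1: e = PD / BD - 1
Step 2: e = 2.61 / 1.02 - 1
Step 3: e = 2.55882 - 1
Step 4: e = 1.559

1.559


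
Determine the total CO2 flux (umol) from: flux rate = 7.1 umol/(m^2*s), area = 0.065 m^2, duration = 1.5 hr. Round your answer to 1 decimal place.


Step 1: Convert time to seconds: 1.5 hr * 3600 = 5400.0 s
Step 2: Total = flux * area * time_s
Step 3: Total = 7.1 * 0.065 * 5400.0
Step 4: Total = 2492.1 umol

2492.1


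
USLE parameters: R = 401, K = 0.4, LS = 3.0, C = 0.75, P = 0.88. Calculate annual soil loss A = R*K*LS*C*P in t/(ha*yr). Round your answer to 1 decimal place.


Step 1: A = R * K * LS * C * P
Step 2: R * K = 401 * 0.4 = 160.4
Step 3: (R*K) * LS = 160.4 * 3.0 = 481.2
Step 4: * C * P = 481.2 * 0.75 * 0.88 = 317.6
Step 5: A = 317.6 t/(ha*yr)

317.6


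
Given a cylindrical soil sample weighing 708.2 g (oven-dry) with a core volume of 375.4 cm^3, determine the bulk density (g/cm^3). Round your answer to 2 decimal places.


Step 1: Identify the formula: BD = dry mass / volume
Step 2: Substitute values: BD = 708.2 / 375.4
Step 3: BD = 1.89 g/cm^3

1.89


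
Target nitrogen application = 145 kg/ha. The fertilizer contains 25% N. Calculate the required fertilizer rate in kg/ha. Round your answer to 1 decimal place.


Step 1: Fertilizer rate = target N / (N content / 100)
Step 2: Rate = 145 / (25 / 100)
Step 3: Rate = 145 / 0.25
Step 4: Rate = 580.0 kg/ha

580.0


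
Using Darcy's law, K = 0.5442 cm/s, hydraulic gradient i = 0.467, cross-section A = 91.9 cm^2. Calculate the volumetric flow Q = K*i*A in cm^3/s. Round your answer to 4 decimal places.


Step 1: Apply Darcy's law: Q = K * i * A
Step 2: Q = 0.5442 * 0.467 * 91.9
Step 3: Q = 23.3556 cm^3/s

23.3556


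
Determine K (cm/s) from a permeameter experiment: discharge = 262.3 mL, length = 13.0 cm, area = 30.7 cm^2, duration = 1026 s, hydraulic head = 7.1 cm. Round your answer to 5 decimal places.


Step 1: K = Q * L / (A * t * h)
Step 2: Numerator = 262.3 * 13.0 = 3409.9
Step 3: Denominator = 30.7 * 1026 * 7.1 = 223637.22
Step 4: K = 3409.9 / 223637.22 = 0.01525 cm/s

0.01525


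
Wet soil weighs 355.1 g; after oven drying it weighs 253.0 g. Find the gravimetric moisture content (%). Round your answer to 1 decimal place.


Step 1: Water mass = wet - dry = 355.1 - 253.0 = 102.1 g
Step 2: w = 100 * water mass / dry mass
Step 3: w = 100 * 102.1 / 253.0 = 40.4%

40.4


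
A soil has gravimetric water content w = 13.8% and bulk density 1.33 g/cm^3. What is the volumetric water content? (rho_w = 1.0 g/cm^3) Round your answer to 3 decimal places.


Step 1: theta = (w / 100) * BD / rho_w
Step 2: theta = (13.8 / 100) * 1.33 / 1.0
Step 3: theta = 0.138 * 1.33
Step 4: theta = 0.184

0.184


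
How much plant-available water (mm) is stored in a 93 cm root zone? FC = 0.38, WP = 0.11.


Step 1: Available water = (FC - WP) * depth * 10
Step 2: AW = (0.38 - 0.11) * 93 * 10
Step 3: AW = 0.27 * 93 * 10
Step 4: AW = 251.1 mm

251.1


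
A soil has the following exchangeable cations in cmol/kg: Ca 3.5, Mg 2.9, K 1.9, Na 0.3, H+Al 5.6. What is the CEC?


Step 1: CEC = Ca + Mg + K + Na + (H+Al)
Step 2: CEC = 3.5 + 2.9 + 1.9 + 0.3 + 5.6
Step 3: CEC = 14.2 cmol/kg

14.2


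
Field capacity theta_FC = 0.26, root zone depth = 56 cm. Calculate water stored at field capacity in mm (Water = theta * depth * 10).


Step 1: Water (mm) = theta_FC * depth (cm) * 10
Step 2: Water = 0.26 * 56 * 10
Step 3: Water = 145.6 mm

145.6


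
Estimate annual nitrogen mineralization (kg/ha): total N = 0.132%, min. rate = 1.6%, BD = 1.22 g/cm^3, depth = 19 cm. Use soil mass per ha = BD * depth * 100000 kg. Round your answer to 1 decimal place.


Step 1: Soil mass per ha = BD * depth * 100000 = 1.22 * 19 * 100000 = 2318000 kg
Step 2: Total N pool = soil mass * N%/100 = 2318000 * 0.132/100 = 3059.76 kg/ha
Step 3: N mineralized = N pool * rate%/100 = 3059.76 * 1.6/100 = 49.0 kg/ha/yr

49.0


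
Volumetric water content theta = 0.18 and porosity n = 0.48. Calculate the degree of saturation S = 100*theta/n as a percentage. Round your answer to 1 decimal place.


Step 1: S = 100 * theta_v / n
Step 2: S = 100 * 0.18 / 0.48
Step 3: S = 37.5%

37.5


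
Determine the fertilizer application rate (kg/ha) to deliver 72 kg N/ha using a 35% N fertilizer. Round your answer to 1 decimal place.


Step 1: Fertilizer rate = target N / (N content / 100)
Step 2: Rate = 72 / (35 / 100)
Step 3: Rate = 72 / 0.35
Step 4: Rate = 205.7 kg/ha

205.7


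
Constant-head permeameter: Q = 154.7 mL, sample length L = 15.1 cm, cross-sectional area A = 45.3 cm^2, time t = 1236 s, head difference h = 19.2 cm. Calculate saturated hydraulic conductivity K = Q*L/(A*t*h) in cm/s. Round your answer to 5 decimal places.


Step 1: K = Q * L / (A * t * h)
Step 2: Numerator = 154.7 * 15.1 = 2335.97
Step 3: Denominator = 45.3 * 1236 * 19.2 = 1075023.36
Step 4: K = 2335.97 / 1075023.36 = 0.00217 cm/s

0.00217


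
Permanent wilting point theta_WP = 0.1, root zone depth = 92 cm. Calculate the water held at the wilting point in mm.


Step 1: Water (mm) = theta_WP * depth * 10
Step 2: Water = 0.1 * 92 * 10
Step 3: Water = 92.0 mm

92.0


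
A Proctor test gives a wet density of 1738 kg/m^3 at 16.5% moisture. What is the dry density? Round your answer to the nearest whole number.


Step 1: Dry density = wet density / (1 + w/100)
Step 2: Dry density = 1738 / (1 + 16.5/100)
Step 3: Dry density = 1738 / 1.165
Step 4: Dry density = 1492 kg/m^3

1492


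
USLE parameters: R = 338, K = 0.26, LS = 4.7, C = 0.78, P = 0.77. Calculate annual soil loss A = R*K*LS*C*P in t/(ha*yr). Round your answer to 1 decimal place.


Step 1: A = R * K * LS * C * P
Step 2: R * K = 338 * 0.26 = 87.88
Step 3: (R*K) * LS = 87.88 * 4.7 = 413.036
Step 4: * C * P = 413.036 * 0.78 * 0.77 = 248.1
Step 5: A = 248.1 t/(ha*yr)

248.1


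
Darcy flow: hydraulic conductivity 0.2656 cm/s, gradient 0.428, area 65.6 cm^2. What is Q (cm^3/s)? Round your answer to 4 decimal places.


Step 1: Apply Darcy's law: Q = K * i * A
Step 2: Q = 0.2656 * 0.428 * 65.6
Step 3: Q = 7.4572 cm^3/s

7.4572


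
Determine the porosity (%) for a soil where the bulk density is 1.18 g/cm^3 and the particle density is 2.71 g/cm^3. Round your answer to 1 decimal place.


Step 1: Formula: n = 100 * (1 - BD / PD)
Step 2: n = 100 * (1 - 1.18 / 2.71)
Step 3: n = 100 * (1 - 0.43542)
Step 4: n = 56.5%

56.5


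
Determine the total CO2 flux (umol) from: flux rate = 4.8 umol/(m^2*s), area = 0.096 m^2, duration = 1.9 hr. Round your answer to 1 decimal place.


Step 1: Convert time to seconds: 1.9 hr * 3600 = 6840.0 s
Step 2: Total = flux * area * time_s
Step 3: Total = 4.8 * 0.096 * 6840.0
Step 4: Total = 3151.9 umol

3151.9


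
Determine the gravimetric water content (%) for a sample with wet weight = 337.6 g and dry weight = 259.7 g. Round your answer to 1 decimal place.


Step 1: Water mass = wet - dry = 337.6 - 259.7 = 77.9 g
Step 2: w = 100 * water mass / dry mass
Step 3: w = 100 * 77.9 / 259.7 = 30.0%

30.0


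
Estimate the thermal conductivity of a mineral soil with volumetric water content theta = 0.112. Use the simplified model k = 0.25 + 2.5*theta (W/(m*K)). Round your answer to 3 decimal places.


Step 1: k = 0.25 + 2.5 * theta
Step 2: k = 0.25 + 2.5 * 0.112
Step 3: k = 0.25 + 0.28
Step 4: k = 0.53 W/(m*K)

0.53


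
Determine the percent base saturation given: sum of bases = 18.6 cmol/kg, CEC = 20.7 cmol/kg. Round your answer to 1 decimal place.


Step 1: BS = 100 * (sum of bases) / CEC
Step 2: BS = 100 * 18.6 / 20.7
Step 3: BS = 89.9%

89.9


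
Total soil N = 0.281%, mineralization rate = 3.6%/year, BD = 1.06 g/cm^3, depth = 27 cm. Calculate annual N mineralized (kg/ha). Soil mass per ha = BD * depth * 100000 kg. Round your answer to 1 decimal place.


Step 1: Soil mass per ha = BD * depth * 100000 = 1.06 * 27 * 100000 = 2862000 kg
Step 2: Total N pool = soil mass * N%/100 = 2862000 * 0.281/100 = 8042.22 kg/ha
Step 3: N mineralized = N pool * rate%/100 = 8042.22 * 3.6/100 = 289.5 kg/ha/yr

289.5


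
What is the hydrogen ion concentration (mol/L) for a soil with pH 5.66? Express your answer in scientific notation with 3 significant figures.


Step 1: [H+] = 10^(-pH)
Step 2: [H+] = 10^(-5.66)
Step 3: [H+] = 2.19e-06 mol/L

2.19e-06


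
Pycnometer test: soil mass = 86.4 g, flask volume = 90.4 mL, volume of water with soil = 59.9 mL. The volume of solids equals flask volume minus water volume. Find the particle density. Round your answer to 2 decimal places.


Step 1: Volume of solids = flask volume - water volume with soil
Step 2: V_solids = 90.4 - 59.9 = 30.5 mL
Step 3: Particle density = mass / V_solids = 86.4 / 30.5 = 2.83 g/cm^3

2.83


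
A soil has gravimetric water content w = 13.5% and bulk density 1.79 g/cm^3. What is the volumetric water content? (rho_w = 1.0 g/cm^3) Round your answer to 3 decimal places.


Step 1: theta = (w / 100) * BD / rho_w
Step 2: theta = (13.5 / 100) * 1.79 / 1.0
Step 3: theta = 0.135 * 1.79
Step 4: theta = 0.242

0.242


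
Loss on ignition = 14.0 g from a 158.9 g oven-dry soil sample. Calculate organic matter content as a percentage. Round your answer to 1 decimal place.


Step 1: OM% = 100 * LOI / sample mass
Step 2: OM = 100 * 14.0 / 158.9
Step 3: OM = 8.8%

8.8


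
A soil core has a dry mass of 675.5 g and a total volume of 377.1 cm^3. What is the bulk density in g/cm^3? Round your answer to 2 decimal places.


Step 1: Identify the formula: BD = dry mass / volume
Step 2: Substitute values: BD = 675.5 / 377.1
Step 3: BD = 1.79 g/cm^3

1.79


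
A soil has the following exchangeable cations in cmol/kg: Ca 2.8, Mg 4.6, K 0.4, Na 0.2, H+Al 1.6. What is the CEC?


Step 1: CEC = Ca + Mg + K + Na + (H+Al)
Step 2: CEC = 2.8 + 4.6 + 0.4 + 0.2 + 1.6
Step 3: CEC = 9.6 cmol/kg

9.6


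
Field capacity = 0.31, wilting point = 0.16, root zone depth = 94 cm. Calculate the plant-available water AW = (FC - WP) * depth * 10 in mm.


Step 1: Available water = (FC - WP) * depth * 10
Step 2: AW = (0.31 - 0.16) * 94 * 10
Step 3: AW = 0.15 * 94 * 10
Step 4: AW = 141.0 mm

141.0


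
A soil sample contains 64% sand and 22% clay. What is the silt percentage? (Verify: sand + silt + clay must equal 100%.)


Step 1: sand + silt + clay = 100%
Step 2: silt = 100 - sand - clay
Step 3: silt = 100 - 64 - 22
Step 4: silt = 14%

14


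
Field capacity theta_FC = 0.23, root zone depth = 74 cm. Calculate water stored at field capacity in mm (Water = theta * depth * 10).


Step 1: Water (mm) = theta_FC * depth (cm) * 10
Step 2: Water = 0.23 * 74 * 10
Step 3: Water = 170.2 mm

170.2


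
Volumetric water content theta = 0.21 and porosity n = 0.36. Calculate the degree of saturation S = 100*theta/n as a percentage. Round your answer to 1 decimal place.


Step 1: S = 100 * theta_v / n
Step 2: S = 100 * 0.21 / 0.36
Step 3: S = 58.3%

58.3


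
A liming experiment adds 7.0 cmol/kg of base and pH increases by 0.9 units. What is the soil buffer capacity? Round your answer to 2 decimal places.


Step 1: BC = change in base / change in pH
Step 2: BC = 7.0 / 0.9
Step 3: BC = 7.78 cmol/(kg*pH unit)

7.78


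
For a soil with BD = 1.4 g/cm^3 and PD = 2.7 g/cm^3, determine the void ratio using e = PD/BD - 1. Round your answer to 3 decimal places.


Step 1: e = PD / BD - 1
Step 2: e = 2.7 / 1.4 - 1
Step 3: e = 1.92857 - 1
Step 4: e = 0.929

0.929


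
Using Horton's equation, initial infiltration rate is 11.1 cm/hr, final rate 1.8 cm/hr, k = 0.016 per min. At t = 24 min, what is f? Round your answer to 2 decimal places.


Step 1: f = fc + (f0 - fc) * exp(-k * t)
Step 2: exp(-0.016 * 24) = 0.681131
Step 3: f = 1.8 + (11.1 - 1.8) * 0.681131
Step 4: f = 1.8 + 9.3 * 0.681131
Step 5: f = 8.13 cm/hr

8.13


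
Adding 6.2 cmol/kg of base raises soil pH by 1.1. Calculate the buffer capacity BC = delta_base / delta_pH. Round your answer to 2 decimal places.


Step 1: BC = change in base / change in pH
Step 2: BC = 6.2 / 1.1
Step 3: BC = 5.64 cmol/(kg*pH unit)

5.64


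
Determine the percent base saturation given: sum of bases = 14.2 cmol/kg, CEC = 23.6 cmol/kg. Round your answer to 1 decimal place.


Step 1: BS = 100 * (sum of bases) / CEC
Step 2: BS = 100 * 14.2 / 23.6
Step 3: BS = 60.2%

60.2


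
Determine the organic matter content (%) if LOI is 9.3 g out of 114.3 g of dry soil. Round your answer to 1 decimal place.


Step 1: OM% = 100 * LOI / sample mass
Step 2: OM = 100 * 9.3 / 114.3
Step 3: OM = 8.1%

8.1


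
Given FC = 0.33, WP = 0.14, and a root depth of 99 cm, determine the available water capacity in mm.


Step 1: Available water = (FC - WP) * depth * 10
Step 2: AW = (0.33 - 0.14) * 99 * 10
Step 3: AW = 0.19 * 99 * 10
Step 4: AW = 188.1 mm

188.1


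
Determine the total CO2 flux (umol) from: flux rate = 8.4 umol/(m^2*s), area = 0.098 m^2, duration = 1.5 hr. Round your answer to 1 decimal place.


Step 1: Convert time to seconds: 1.5 hr * 3600 = 5400.0 s
Step 2: Total = flux * area * time_s
Step 3: Total = 8.4 * 0.098 * 5400.0
Step 4: Total = 4445.3 umol

4445.3


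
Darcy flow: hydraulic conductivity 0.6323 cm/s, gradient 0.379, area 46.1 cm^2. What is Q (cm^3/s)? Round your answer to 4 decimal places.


Step 1: Apply Darcy's law: Q = K * i * A
Step 2: Q = 0.6323 * 0.379 * 46.1
Step 3: Q = 11.0475 cm^3/s

11.0475


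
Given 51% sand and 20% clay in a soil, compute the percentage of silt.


Step 1: sand + silt + clay = 100%
Step 2: silt = 100 - sand - clay
Step 3: silt = 100 - 51 - 20
Step 4: silt = 29%

29


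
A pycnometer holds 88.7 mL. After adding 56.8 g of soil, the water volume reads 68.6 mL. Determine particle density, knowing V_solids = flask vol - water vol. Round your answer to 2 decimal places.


Step 1: Volume of solids = flask volume - water volume with soil
Step 2: V_solids = 88.7 - 68.6 = 20.1 mL
Step 3: Particle density = mass / V_solids = 56.8 / 20.1 = 2.83 g/cm^3

2.83


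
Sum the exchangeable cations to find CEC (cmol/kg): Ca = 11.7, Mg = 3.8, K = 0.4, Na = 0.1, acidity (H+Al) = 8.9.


Step 1: CEC = Ca + Mg + K + Na + (H+Al)
Step 2: CEC = 11.7 + 3.8 + 0.4 + 0.1 + 8.9
Step 3: CEC = 24.9 cmol/kg

24.9


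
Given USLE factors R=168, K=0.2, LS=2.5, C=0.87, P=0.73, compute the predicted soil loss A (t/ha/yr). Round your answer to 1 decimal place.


Step 1: A = R * K * LS * C * P
Step 2: R * K = 168 * 0.2 = 33.6
Step 3: (R*K) * LS = 33.6 * 2.5 = 84.0
Step 4: * C * P = 84.0 * 0.87 * 0.73 = 53.3
Step 5: A = 53.3 t/(ha*yr)

53.3


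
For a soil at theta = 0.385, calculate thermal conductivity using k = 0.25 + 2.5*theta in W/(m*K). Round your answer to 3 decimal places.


Step 1: k = 0.25 + 2.5 * theta
Step 2: k = 0.25 + 2.5 * 0.385
Step 3: k = 0.25 + 0.963
Step 4: k = 1.213 W/(m*K)

1.213


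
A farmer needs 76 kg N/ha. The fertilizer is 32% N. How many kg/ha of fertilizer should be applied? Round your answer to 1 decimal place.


Step 1: Fertilizer rate = target N / (N content / 100)
Step 2: Rate = 76 / (32 / 100)
Step 3: Rate = 76 / 0.32
Step 4: Rate = 237.5 kg/ha

237.5


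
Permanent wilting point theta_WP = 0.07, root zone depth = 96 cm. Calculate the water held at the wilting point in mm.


Step 1: Water (mm) = theta_WP * depth * 10
Step 2: Water = 0.07 * 96 * 10
Step 3: Water = 67.2 mm

67.2


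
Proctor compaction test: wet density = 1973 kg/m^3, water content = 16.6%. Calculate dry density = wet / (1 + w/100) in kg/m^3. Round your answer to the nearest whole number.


Step 1: Dry density = wet density / (1 + w/100)
Step 2: Dry density = 1973 / (1 + 16.6/100)
Step 3: Dry density = 1973 / 1.166
Step 4: Dry density = 1692 kg/m^3

1692


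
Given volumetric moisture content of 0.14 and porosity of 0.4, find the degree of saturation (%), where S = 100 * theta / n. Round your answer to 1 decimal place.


Step 1: S = 100 * theta_v / n
Step 2: S = 100 * 0.14 / 0.4
Step 3: S = 35.0%

35.0


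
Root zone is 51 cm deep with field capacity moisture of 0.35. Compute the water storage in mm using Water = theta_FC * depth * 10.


Step 1: Water (mm) = theta_FC * depth (cm) * 10
Step 2: Water = 0.35 * 51 * 10
Step 3: Water = 178.5 mm

178.5


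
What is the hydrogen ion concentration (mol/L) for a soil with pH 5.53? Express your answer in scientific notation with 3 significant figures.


Step 1: [H+] = 10^(-pH)
Step 2: [H+] = 10^(-5.53)
Step 3: [H+] = 2.95e-06 mol/L

2.95e-06


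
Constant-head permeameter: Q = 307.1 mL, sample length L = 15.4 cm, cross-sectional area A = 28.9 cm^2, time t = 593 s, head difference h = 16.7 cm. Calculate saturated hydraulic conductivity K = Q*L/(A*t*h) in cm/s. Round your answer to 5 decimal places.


Step 1: K = Q * L / (A * t * h)
Step 2: Numerator = 307.1 * 15.4 = 4729.34
Step 3: Denominator = 28.9 * 593 * 16.7 = 286199.59
Step 4: K = 4729.34 / 286199.59 = 0.01652 cm/s

0.01652


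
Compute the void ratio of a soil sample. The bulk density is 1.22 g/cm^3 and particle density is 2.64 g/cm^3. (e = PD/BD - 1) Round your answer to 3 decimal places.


Step 1: e = PD / BD - 1
Step 2: e = 2.64 / 1.22 - 1
Step 3: e = 2.16393 - 1
Step 4: e = 1.164

1.164


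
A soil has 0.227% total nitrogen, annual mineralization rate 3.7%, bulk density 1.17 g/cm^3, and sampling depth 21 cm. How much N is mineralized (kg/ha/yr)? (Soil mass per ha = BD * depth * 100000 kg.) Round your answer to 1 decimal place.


Step 1: Soil mass per ha = BD * depth * 100000 = 1.17 * 21 * 100000 = 2457000 kg
Step 2: Total N pool = soil mass * N%/100 = 2457000 * 0.227/100 = 5577.39 kg/ha
Step 3: N mineralized = N pool * rate%/100 = 5577.39 * 3.7/100 = 206.4 kg/ha/yr

206.4


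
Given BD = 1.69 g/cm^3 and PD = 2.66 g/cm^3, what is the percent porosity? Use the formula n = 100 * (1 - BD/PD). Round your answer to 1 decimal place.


Step 1: Formula: n = 100 * (1 - BD / PD)
Step 2: n = 100 * (1 - 1.69 / 2.66)
Step 3: n = 100 * (1 - 0.63534)
Step 4: n = 36.5%

36.5


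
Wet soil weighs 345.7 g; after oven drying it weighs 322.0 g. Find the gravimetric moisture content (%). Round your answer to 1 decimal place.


Step 1: Water mass = wet - dry = 345.7 - 322.0 = 23.7 g
Step 2: w = 100 * water mass / dry mass
Step 3: w = 100 * 23.7 / 322.0 = 7.4%

7.4


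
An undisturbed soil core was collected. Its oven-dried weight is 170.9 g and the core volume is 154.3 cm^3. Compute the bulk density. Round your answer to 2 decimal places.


Step 1: Identify the formula: BD = dry mass / volume
Step 2: Substitute values: BD = 170.9 / 154.3
Step 3: BD = 1.11 g/cm^3

1.11


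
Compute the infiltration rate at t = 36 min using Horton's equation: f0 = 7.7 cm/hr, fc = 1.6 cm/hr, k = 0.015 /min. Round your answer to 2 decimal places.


Step 1: f = fc + (f0 - fc) * exp(-k * t)
Step 2: exp(-0.015 * 36) = 0.582748
Step 3: f = 1.6 + (7.7 - 1.6) * 0.582748
Step 4: f = 1.6 + 6.1 * 0.582748
Step 5: f = 5.15 cm/hr

5.15


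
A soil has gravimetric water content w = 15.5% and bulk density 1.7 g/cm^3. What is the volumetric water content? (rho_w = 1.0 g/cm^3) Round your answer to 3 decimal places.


Step 1: theta = (w / 100) * BD / rho_w
Step 2: theta = (15.5 / 100) * 1.7 / 1.0
Step 3: theta = 0.155 * 1.7
Step 4: theta = 0.264

0.264


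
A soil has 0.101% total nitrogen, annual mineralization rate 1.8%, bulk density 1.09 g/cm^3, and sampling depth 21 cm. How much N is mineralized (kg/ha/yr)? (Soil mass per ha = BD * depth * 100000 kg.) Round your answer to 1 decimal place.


Step 1: Soil mass per ha = BD * depth * 100000 = 1.09 * 21 * 100000 = 2289000 kg
Step 2: Total N pool = soil mass * N%/100 = 2289000 * 0.101/100 = 2311.89 kg/ha
Step 3: N mineralized = N pool * rate%/100 = 2311.89 * 1.8/100 = 41.6 kg/ha/yr

41.6


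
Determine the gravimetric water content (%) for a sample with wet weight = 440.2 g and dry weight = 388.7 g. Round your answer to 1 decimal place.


Step 1: Water mass = wet - dry = 440.2 - 388.7 = 51.5 g
Step 2: w = 100 * water mass / dry mass
Step 3: w = 100 * 51.5 / 388.7 = 13.2%

13.2


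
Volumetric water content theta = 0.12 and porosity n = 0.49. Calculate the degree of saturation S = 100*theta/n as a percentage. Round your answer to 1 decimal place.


Step 1: S = 100 * theta_v / n
Step 2: S = 100 * 0.12 / 0.49
Step 3: S = 24.5%

24.5


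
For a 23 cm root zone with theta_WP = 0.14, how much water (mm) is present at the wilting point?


Step 1: Water (mm) = theta_WP * depth * 10
Step 2: Water = 0.14 * 23 * 10
Step 3: Water = 32.2 mm

32.2


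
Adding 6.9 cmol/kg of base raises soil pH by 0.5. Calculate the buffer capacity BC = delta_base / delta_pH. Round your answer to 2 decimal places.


Step 1: BC = change in base / change in pH
Step 2: BC = 6.9 / 0.5
Step 3: BC = 13.8 cmol/(kg*pH unit)

13.8


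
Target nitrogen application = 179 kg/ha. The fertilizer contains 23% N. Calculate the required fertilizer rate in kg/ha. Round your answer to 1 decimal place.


Step 1: Fertilizer rate = target N / (N content / 100)
Step 2: Rate = 179 / (23 / 100)
Step 3: Rate = 179 / 0.23
Step 4: Rate = 778.3 kg/ha

778.3
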